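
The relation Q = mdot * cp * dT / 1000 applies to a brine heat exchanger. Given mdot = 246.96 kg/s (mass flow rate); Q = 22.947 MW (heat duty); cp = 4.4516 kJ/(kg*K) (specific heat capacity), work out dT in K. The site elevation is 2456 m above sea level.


dT = Q * 1000 / (mdot * cp)
dT = 22.947 * 1000 / (246.96 * 4.4516)
dT = 20.873 K


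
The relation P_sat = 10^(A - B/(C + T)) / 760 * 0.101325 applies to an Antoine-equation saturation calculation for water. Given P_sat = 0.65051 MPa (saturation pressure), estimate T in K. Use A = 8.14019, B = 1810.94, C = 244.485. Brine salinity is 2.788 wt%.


T = B / (A - log10(P_sat * 760 / 0.101325)) - C
T = 1810.94 / (8.14019 - log10(0.65051 * 760 / 0.101325)) - 244.485
T = 162.2997 deg C
Convert to K: 162.2997 + 273.15 = 435.45 K
T = 435.45 K


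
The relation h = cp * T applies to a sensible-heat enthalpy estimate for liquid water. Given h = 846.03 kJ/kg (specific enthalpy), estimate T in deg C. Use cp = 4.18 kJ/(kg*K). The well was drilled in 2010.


T = h / cp
T = 846.03 / 4.18
T = 202.40 deg C


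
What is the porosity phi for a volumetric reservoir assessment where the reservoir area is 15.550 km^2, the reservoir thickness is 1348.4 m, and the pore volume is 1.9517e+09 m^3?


phi = Vp / (A * 1e6 * hr)
phi = 1.9517e+09 / (15.550 * 1e6 * 1348.4)
phi = 0.093082


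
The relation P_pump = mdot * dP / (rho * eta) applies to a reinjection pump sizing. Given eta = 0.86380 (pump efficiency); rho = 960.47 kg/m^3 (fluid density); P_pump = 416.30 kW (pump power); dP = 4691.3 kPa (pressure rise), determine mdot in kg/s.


mdot = P_pump * rho * eta / dP
mdot = 416.30 * 960.47 * 0.86380 / 4691.3
mdot = 73.622 kg/s


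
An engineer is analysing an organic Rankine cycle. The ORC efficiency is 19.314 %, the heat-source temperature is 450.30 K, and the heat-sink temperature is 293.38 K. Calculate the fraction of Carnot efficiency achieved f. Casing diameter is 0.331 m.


f = (eta_orc/100) / (1 - Tc/Th)
f = (19.314/100) / (1 - 293.38/450.30)
f = 0.55424


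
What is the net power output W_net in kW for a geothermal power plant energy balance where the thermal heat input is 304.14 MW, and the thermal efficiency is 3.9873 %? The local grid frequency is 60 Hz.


W_net = eta / 100 * Q_in
W_net = 3.9873 / 100 * 304.14
W_net = 12.12697 MW
Convert: 12.12697 MW * 1000.0 = 12127 kW
W_net = 12127 kW


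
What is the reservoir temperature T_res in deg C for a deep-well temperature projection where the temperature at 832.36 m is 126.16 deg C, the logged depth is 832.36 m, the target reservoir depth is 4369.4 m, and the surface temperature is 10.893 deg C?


Step 1: grad = (T_d1 - T_surf)/d1 * 1000 = (126.16 - 10.893)/832.36 * 1000 = 138.4821 deg C/km
Step 2: T_res = T_surf + grad*d2/1000 = 10.893 + 138.4821*4369.4/1000 = 615.98 deg C
T_res = 615.98 deg C


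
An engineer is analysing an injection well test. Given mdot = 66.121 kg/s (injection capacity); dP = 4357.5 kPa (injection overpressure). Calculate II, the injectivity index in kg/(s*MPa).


II = mdot * 1000 / dP
II = 66.121 * 1000 / 4357.5
II = 15.174 kg/(s*MPa)


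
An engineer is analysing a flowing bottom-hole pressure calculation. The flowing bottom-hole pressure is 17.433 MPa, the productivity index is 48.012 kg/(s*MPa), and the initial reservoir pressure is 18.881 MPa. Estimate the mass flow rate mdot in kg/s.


mdot = (P_i - P_wf) * PI
mdot = (18.881 - 17.433) * 48.012
mdot = 69.521 kg/s


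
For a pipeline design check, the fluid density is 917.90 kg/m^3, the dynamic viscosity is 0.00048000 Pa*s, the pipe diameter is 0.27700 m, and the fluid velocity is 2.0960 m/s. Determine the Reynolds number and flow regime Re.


Step 1: Re = rho*vel*D/mu = 917.9*2.096*0.277/0.00048 = 1.1103e+06
Step 2: Re = 1.1103e+06 > 4000, so flow is turbulent.
Re = 1.1103e+06 (turbulent)


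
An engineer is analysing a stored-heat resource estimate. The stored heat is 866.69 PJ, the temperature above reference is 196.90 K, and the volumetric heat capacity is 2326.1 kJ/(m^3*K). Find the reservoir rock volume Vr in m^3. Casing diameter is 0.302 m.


Vr = Q_s * 1e12 / (rhoc * dT)
Vr = 866.69 * 1e12 / (2326.1 * 196.90)
Vr = 1.8923e+09 m^3


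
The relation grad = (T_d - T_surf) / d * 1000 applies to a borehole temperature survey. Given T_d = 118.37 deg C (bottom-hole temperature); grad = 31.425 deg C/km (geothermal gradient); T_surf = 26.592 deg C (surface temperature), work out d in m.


d = (T_d - T_surf) / grad * 1000
d = (118.37 - 26.592) / 31.425 * 1000
d = 2920.5 m


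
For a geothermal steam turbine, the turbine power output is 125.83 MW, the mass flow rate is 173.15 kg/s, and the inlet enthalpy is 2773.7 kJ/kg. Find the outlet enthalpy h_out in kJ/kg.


h_out = h_in - P * 1000 / mdot
h_out = 2773.7 - 125.83 * 1000 / 173.15
h_out = 2047.0 kJ/kg


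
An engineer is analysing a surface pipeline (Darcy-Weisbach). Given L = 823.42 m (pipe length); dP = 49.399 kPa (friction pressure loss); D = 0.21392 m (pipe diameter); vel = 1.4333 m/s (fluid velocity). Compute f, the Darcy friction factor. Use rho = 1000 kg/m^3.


f = dP*1000 / ((L/D)*(rho*vel^2/2))
f = 49.399*1000 / ((823.42/0.21392)*(1000*1.4333^2/2))
f = 0.012494


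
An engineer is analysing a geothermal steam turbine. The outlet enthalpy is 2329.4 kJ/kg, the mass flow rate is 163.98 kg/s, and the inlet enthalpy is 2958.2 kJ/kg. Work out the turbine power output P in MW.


P = mdot * (h_in - h_out) / 1000
P = 163.98 * (2958.2 - 2329.4) / 1000
P = 103.11 MW


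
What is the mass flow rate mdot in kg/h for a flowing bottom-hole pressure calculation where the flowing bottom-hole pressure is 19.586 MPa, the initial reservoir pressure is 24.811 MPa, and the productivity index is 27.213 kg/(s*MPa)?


mdot = (P_i - P_wf) * PI
mdot = (24.811 - 19.586) * 27.213
mdot = 142.1879 kg/s
Convert: 142.1879 kg/s * 3600.0 = 5.1188e+05 kg/h
mdot = 5.1188e+05 kg/h


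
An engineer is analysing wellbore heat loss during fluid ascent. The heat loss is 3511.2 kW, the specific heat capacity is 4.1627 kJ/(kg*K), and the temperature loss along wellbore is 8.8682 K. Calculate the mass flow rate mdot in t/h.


mdot = Q_loss / (cp * dT)
mdot = 3511.2 / (4.1627 * 8.8682)
mdot = 95.11412 kg/s
Convert: 95.11412 kg/s * 3.6 = 342.41 t/h
mdot = 342.41 t/h


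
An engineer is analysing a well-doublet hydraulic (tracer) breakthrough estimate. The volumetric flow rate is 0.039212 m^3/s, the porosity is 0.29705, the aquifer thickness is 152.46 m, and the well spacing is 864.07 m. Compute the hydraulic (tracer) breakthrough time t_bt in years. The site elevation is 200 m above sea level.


t_bt = pi * hr * phi * L^2 / (3 * Qv) / (365.25*86400)
t_bt = pi * 152.46 * 0.29705 * 864.07^2 / (3 * 0.039212) / (365.25*86400)
t_bt = 28.615 years


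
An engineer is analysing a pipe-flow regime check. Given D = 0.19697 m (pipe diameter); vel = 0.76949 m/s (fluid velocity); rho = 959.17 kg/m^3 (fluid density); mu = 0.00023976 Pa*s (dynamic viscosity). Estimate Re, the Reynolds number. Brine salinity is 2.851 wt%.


Re = rho * vel * D / mu
Re = 959.17 * 0.76949 * 0.19697 / 0.00023976
Re = 6.0635e+05


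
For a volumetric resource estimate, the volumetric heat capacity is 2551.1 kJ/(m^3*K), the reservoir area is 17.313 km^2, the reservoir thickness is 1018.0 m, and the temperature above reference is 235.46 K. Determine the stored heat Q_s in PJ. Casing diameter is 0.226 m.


Step 1: Vr = A*1e6*hr = 17.313*1e6*1018.0 = 1.762463e+10 m^3
Step 2: Q_s = Vr*rhoc*dT/1e12 = 1.762463e+10*2551.1*235.46/1e12 = 10587 PJ
Q_s = 10587 PJ


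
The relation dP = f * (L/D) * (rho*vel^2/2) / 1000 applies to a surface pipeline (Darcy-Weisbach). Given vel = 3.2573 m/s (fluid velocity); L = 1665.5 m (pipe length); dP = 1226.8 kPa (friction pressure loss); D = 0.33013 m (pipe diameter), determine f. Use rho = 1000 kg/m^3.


f = dP*1000 / ((L/D)*(rho*vel^2/2))
f = 1226.8*1000 / ((1665.5/0.33013)*(1000*3.2573^2/2))
f = 0.045838


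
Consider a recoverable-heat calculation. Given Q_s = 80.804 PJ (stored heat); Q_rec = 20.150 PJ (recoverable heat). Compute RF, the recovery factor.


RF = Q_rec / Q_s
RF = 20.150 / 80.804
RF = 0.24937


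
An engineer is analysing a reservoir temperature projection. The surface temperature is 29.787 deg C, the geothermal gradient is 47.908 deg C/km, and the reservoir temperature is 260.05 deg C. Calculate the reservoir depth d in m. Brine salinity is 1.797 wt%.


d = (T_res - T_surf) / grad * 1000
d = (260.05 - 29.787) / 47.908 * 1000
d = 4806.4 m


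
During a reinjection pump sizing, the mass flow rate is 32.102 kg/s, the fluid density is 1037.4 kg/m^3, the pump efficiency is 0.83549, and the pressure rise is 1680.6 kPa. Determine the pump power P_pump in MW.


P_pump = mdot * dP / (rho * eta)
P_pump = 32.102 * 1680.6 / (1037.4 * 0.83549)
P_pump = 62.24564 kW
Convert: 62.24564 kW * 0.001 = 0.062246 MW
P_pump = 0.062246 MW


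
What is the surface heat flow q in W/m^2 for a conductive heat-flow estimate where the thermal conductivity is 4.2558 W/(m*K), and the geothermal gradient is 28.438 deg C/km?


q = k * grad / 1000
q = 4.2558 * 28.438 / 1000
q = 0.12103 W/m^2


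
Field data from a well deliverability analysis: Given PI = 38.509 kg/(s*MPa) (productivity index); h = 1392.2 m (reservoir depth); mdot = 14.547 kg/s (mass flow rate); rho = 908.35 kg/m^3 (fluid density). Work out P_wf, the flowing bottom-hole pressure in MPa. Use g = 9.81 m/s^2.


Step 1: P_i = rho*g*h/1e6 = 908.35*9.81*1392.2/1e6 = 12.40577 MPa
Step 2: P_wf = P_i - mdot/PI = 12.40577 - 14.547/38.509 = 12.028 MPa
P_wf = 12.028 MPa


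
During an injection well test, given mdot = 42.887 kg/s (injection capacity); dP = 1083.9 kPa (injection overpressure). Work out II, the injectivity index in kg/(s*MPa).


II = mdot * 1000 / dP
II = 42.887 * 1000 / 1083.9
II = 39.567 kg/(s*MPa)


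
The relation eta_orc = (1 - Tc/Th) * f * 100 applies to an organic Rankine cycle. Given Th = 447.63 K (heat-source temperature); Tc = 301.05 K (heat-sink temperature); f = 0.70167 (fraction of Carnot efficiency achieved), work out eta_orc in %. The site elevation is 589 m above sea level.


eta_orc = (1 - Tc/Th) * f * 100
eta_orc = (1 - 301.05/447.63) * 0.70167 * 100
eta_orc = 22.977 %


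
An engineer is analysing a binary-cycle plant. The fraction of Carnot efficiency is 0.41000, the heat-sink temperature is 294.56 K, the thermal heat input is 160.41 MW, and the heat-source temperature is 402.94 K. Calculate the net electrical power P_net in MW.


Step 1: eta = (1 - Tc/Th)*f = (1 - 294.56/402.94)*0.41 = 0.1102789
Step 2: P_net = eta * Q_in = 0.1102789 * 160.41 = 17.690 MW
P_net = 17.690 MW


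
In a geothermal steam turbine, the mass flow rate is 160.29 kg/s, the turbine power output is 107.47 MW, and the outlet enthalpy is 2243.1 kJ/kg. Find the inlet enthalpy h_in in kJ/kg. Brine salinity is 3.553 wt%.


h_in = h_out + P * 1000 / mdot
h_in = 2243.1 + 107.47 * 1000 / 160.29
h_in = 2913.6 kJ/kg


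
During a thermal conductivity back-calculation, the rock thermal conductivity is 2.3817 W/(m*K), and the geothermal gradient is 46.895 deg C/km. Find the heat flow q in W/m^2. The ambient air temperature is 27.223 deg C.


q = k * grad / 1000
q = 2.3817 * 46.895 / 1000
q = 0.11169 W/m^2


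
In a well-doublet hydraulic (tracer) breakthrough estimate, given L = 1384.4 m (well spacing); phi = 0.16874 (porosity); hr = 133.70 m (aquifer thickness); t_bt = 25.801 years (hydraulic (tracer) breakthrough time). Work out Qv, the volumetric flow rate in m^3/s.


Qv = pi*hr*phi*L^2 / (3*t_bt*365.25*86400)
Qv = pi*133.70*0.16874*1384.4^2 / (3*25.801*365.25*86400)
Qv = 0.055611 m^3/s


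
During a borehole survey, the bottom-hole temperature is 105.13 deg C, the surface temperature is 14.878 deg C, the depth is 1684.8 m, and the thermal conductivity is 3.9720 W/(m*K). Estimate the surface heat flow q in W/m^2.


Step 1: grad = (T_d - T_surf)/d * 1000 = (105.13 - 14.878)/1684.8 * 1000 = 53.56838 deg C/km
Step 2: q = k * grad / 1000 = 3.972 * 53.56838 / 1000 = 0.21277 W/m^2
q = 0.21277 W/m^2


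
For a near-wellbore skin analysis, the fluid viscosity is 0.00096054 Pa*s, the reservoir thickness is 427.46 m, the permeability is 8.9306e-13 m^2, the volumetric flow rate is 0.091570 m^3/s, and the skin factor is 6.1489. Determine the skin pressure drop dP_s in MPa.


dP_s = S * q * mu / (2*pi*k*hr) / 1000
dP_s = 6.1489 * 0.091570 * 0.00096054 / (2*pi*8.9306e-13*427.46) / 1000
dP_s = 225.4811 kPa
Convert: 225.4811 kPa * 0.001 = 0.22548 MPa
dP_s = 0.22548 MPa


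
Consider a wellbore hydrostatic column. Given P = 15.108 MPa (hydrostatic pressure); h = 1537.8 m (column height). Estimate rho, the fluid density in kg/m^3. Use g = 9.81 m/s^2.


rho = P * 1e6 / (g * h)
rho = 15.108 * 1e6 / (9.81 * 1537.8)
rho = 1001.5 kg/m^3


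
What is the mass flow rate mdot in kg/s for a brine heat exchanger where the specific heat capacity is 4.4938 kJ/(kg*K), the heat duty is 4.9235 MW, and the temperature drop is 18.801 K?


mdot = Q * 1000 / (cp * dT)
mdot = 4.9235 * 1000 / (4.4938 * 18.801)
mdot = 58.275 kg/s


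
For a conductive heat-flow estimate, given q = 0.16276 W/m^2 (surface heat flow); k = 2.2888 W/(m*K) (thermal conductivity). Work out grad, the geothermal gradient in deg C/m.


grad = q * 1000 / k
grad = 0.16276 * 1000 / 2.2888
grad = 71.11150 deg C/km
Convert: 71.11150 deg C/km * 0.001 = 0.071112 deg C/m
grad = 0.071112 deg C/m


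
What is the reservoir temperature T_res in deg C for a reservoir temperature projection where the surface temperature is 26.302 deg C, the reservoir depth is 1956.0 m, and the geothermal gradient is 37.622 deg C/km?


T_res = T_surf + grad * d / 1000
T_res = 26.302 + 37.622 * 1956.0 / 1000
T_res = 99.891 deg C


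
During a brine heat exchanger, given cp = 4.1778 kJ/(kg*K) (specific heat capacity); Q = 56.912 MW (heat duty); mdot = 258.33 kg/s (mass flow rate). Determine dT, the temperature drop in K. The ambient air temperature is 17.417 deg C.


dT = Q * 1000 / (mdot * cp)
dT = 56.912 * 1000 / (258.33 * 4.1778)
dT = 52.733 K


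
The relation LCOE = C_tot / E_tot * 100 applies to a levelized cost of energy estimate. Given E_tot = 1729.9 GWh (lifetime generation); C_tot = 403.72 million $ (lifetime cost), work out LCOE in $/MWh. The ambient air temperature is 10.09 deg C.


LCOE = C_tot / E_tot * 100
LCOE = 403.72 / 1729.9 * 100
LCOE = 23.33777 cents/kWh
Convert: 23.33777 cents/kWh * 10.0 = 233.38 $/MWh
LCOE = 233.38 $/MWh


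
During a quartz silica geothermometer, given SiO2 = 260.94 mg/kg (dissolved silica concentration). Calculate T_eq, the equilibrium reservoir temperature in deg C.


T_eq = 1309 / (5.19 - log10(SiO2)) - 273.15
T_eq = 1309 / (5.19 - log10(260.94)) - 273.15
T_eq = 198.82 deg C


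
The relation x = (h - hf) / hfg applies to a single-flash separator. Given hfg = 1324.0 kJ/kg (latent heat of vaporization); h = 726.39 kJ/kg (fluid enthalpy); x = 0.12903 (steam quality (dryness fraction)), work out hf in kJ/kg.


hf = h - x * hfg
hf = 726.39 - 0.12903 * 1324.0
hf = 555.55 kJ/kg


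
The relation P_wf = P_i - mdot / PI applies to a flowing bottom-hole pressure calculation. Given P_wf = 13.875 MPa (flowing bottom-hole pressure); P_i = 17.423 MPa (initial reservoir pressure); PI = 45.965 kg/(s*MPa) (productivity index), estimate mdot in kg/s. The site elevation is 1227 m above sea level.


mdot = (P_i - P_wf) * PI
mdot = (17.423 - 13.875) * 45.965
mdot = 163.08 kg/s


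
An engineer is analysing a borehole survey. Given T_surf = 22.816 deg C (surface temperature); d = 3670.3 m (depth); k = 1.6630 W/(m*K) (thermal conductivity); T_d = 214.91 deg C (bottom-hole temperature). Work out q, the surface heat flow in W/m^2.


Step 1: grad = (T_d - T_surf)/d * 1000 = (214.91 - 22.816)/3670.3 * 1000 = 52.33741 deg C/km
Step 2: q = k * grad / 1000 = 1.663 * 52.33741 / 1000 = 0.087037 W/m^2
q = 0.087037 W/m^2


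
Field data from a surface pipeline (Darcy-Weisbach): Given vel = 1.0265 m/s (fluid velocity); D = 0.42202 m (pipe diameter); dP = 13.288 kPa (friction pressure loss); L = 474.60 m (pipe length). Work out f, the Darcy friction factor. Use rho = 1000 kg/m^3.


f = dP*1000 / ((L/D)*(rho*vel^2/2))
f = 13.288*1000 / ((474.60/0.42202)*(1000*1.0265^2/2))
f = 0.022427


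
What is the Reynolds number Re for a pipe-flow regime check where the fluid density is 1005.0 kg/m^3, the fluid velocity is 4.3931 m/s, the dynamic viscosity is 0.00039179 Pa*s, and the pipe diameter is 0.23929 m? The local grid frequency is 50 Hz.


Re = rho * vel * D / mu
Re = 1005.0 * 4.3931 * 0.23929 / 0.00039179
Re = 2.6965e+06


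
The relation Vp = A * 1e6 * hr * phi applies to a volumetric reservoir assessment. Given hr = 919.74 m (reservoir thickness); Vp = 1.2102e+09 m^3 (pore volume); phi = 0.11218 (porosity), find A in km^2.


A = Vp / (1e6 * hr * phi)
A = 1.2102e+09 / (1e6 * 919.74 * 0.11218)
A = 11.729 km^2


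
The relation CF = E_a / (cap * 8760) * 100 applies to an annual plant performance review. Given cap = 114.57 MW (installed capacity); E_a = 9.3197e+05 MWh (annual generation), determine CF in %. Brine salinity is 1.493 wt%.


CF = E_a / (cap * 8760) * 100
CF = 9.3197e+05 / (114.57 * 8760) * 100
CF = 92.860 %


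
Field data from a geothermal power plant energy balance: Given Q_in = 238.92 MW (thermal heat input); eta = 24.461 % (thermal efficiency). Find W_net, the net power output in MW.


W_net = eta / 100 * Q_in
W_net = 24.461 / 100 * 238.92
W_net = 58.442 MW


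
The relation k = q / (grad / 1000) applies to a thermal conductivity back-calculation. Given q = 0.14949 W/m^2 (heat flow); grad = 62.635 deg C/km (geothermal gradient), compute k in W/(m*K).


k = q / (grad / 1000)
k = 0.14949 / (62.635 / 1000)
k = 2.3867 W/(m*K)


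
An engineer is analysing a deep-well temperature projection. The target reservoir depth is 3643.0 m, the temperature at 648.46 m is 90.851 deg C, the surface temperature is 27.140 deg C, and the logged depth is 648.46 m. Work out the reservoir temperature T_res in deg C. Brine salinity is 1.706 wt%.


Step 1: grad = (T_d1 - T_surf)/d1 * 1000 = (90.851 - 27.14)/648.46 * 1000 = 98.24970 deg C/km
Step 2: T_res = T_surf + grad*d2/1000 = 27.14 + 98.24970*3643.0/1000 = 385.06 deg C
T_res = 385.06 deg C


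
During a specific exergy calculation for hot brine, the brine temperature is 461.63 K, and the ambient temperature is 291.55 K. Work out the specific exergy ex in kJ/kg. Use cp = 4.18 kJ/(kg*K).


ex = cp * ((T_b - T_0) - T_0 * ln(T_b/T_0))
ex = 4.18 * ((461.63 - 291.55) - 291.55 * ln(461.63/291.55))
ex = 150.89 kJ/kg


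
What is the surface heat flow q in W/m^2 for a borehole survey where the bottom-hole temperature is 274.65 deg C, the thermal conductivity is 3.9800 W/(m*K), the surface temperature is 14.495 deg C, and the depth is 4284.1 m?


Step 1: grad = (T_d - T_surf)/d * 1000 = (274.65 - 14.495)/4284.1 * 1000 = 60.72571 deg C/km
Step 2: q = k * grad / 1000 = 3.98 * 60.72571 / 1000 = 0.24169 W/m^2
q = 0.24169 W/m^2


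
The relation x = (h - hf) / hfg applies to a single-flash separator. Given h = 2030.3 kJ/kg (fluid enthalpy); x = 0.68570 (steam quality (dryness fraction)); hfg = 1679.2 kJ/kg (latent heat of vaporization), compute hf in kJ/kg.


hf = h - x * hfg
hf = 2030.3 - 0.68570 * 1679.2
hf = 878.87 kJ/kg


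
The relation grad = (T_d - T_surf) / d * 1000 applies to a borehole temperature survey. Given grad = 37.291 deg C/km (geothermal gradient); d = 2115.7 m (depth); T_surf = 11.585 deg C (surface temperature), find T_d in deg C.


T_d = T_surf + grad * d / 1000
T_d = 11.585 + 37.291 * 2115.7 / 1000
T_d = 90.482 deg C


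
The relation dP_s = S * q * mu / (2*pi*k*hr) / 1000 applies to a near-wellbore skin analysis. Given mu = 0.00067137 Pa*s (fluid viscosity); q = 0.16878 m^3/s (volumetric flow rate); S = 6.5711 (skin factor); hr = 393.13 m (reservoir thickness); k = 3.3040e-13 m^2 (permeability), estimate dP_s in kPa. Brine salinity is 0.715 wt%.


dP_s = S * q * mu / (2*pi*k*hr) / 1000
dP_s = 6.5711 * 0.16878 * 0.00067137 / (2*pi*3.3040e-13*393.13) / 1000
dP_s = 912.36 kPa


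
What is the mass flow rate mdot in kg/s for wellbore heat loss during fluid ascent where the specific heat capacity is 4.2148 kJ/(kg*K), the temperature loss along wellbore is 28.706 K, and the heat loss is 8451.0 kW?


mdot = Q_loss / (cp * dT)
mdot = 8451.0 / (4.2148 * 28.706)
mdot = 69.849 kg/s


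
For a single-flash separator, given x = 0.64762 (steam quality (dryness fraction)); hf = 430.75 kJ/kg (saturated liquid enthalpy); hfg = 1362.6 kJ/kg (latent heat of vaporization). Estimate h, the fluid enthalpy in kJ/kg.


h = hf + x * hfg
h = 430.75 + 0.64762 * 1362.6
h = 1313.2 kJ/kg


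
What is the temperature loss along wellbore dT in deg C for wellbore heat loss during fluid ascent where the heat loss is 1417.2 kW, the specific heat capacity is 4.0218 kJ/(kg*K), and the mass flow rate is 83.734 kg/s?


dT = Q_loss / (mdot * cp)
dT = 1417.2 / (83.734 * 4.0218)
dT = 4.208321 K
Convert (temperature difference, 1 K = 1 deg C): 4.208321 K = 4.208321 deg C
dT = 4.2083 deg C


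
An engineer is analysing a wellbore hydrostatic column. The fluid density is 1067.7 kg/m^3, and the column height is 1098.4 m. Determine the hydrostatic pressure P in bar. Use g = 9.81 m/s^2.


P = rho * g * h / 1e6
P = 1067.7 * 9.81 * 1098.4 / 1e6
P = 11.50479 MPa
Convert: 11.50479 MPa * 10.0 = 115.05 bar
P = 115.05 bar


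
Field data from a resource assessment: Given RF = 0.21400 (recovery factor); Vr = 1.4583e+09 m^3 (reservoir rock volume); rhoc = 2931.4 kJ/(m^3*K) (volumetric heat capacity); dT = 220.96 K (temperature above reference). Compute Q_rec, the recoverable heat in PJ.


Step 1: Q_s = Vr*rhoc*dT/1e12 = 1.4583e+09*2931.4*220.96/1e12 = 944.5732 PJ
Step 2: Q_rec = Q_s * RF = 944.5732 * 0.214 = 202.14 PJ
Q_rec = 202.14 PJ


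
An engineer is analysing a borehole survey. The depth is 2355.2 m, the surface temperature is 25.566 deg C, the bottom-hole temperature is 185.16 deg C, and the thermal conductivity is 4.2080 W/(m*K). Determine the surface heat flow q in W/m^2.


Step 1: grad = (T_d - T_surf)/d * 1000 = (185.16 - 25.566)/2355.2 * 1000 = 67.76240 deg C/km
Step 2: q = k * grad / 1000 = 4.208 * 67.76240 / 1000 = 0.28514 W/m^2
q = 0.28514 W/m^2


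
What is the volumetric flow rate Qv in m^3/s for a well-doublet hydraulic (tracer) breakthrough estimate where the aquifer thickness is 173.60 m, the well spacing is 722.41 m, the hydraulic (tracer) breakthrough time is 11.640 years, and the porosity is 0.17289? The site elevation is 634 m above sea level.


Qv = pi*hr*phi*L^2 / (3*t_bt*365.25*86400)
Qv = pi*173.60*0.17289*722.41^2 / (3*11.640*365.25*86400)
Qv = 0.044654 m^3/s


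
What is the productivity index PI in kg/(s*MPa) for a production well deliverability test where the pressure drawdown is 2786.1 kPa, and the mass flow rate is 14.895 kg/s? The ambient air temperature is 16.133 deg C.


PI = mdot * 1000 / dP
PI = 14.895 * 1000 / 2786.1
PI = 5.3462 kg/(s*MPa)


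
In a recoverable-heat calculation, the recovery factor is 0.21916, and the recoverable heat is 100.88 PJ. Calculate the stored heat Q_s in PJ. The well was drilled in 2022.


Q_s = Q_rec / RF
Q_s = 100.88 / 0.21916
Q_s = 460.30 PJ


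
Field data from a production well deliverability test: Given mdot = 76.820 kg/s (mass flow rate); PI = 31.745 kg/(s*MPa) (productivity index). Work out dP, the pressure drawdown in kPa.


dP = mdot * 1000 / PI
dP = 76.820 * 1000 / 31.745
dP = 2419.9 kPa


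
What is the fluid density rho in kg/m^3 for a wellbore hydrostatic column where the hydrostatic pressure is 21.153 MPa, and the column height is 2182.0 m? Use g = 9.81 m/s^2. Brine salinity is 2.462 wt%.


rho = P * 1e6 / (g * h)
rho = 21.153 * 1e6 / (9.81 * 2182.0)
rho = 988.21 kg/m^3


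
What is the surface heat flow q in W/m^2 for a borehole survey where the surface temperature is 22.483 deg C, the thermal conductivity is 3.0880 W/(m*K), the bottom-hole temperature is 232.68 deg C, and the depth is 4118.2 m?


Step 1: grad = (T_d - T_surf)/d * 1000 = (232.68 - 22.483)/4118.2 * 1000 = 51.04099 deg C/km
Step 2: q = k * grad / 1000 = 3.088 * 51.04099 / 1000 = 0.15761 W/m^2
q = 0.15761 W/m^2


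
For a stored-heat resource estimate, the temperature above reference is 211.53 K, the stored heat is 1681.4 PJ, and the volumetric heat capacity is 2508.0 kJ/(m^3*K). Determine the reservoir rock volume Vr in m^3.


Vr = Q_s * 1e12 / (rhoc * dT)
Vr = 1681.4 * 1e12 / (2508.0 * 211.53)
Vr = 3.1694e+09 m^3


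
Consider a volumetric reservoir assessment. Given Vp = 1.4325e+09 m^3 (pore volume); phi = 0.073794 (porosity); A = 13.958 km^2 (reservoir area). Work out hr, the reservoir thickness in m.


hr = Vp / (A * 1e6 * phi)
hr = 1.4325e+09 / (13.958 * 1e6 * 0.073794)
hr = 1390.8 m


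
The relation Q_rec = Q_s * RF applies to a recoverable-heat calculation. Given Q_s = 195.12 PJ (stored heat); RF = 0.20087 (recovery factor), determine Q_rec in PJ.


Q_rec = Q_s * RF
Q_rec = 195.12 * 0.20087
Q_rec = 39.194 PJ


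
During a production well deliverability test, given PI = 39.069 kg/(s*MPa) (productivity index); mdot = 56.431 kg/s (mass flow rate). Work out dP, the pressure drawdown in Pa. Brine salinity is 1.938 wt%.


dP = mdot * 1000 / PI
dP = 56.431 * 1000 / 39.069
dP = 1444.393 kPa
Convert: 1444.393 kPa * 1000.0 = 1.4444e+06 Pa
dP = 1.4444e+06 Pa


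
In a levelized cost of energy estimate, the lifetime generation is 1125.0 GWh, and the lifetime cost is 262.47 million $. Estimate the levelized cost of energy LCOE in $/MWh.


LCOE = C_tot / E_tot * 100
LCOE = 262.47 / 1125.0 * 100
LCOE = 23.33067 cents/kWh
Convert: 23.33067 cents/kWh * 10.0 = 233.31 $/MWh
LCOE = 233.31 $/MWh


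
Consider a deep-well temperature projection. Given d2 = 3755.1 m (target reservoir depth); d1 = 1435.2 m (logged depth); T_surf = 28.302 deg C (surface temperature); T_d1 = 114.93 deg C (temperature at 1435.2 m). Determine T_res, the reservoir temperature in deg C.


Step 1: grad = (T_d1 - T_surf)/d1 * 1000 = (114.93 - 28.302)/1435.2 * 1000 = 60.35953 deg C/km
Step 2: T_res = T_surf + grad*d2/1000 = 28.302 + 60.35953*3755.1/1000 = 254.96 deg C
T_res = 254.96 deg C


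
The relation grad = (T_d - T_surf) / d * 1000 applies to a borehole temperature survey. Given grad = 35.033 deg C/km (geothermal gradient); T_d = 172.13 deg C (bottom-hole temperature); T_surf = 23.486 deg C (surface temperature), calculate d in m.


d = (T_d - T_surf) / grad * 1000
d = (172.13 - 23.486) / 35.033 * 1000
d = 4243.0 m


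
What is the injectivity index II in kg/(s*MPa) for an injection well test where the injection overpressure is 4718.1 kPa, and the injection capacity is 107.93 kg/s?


II = mdot * 1000 / dP
II = 107.93 * 1000 / 4718.1
II = 22.876 kg/(s*MPa)


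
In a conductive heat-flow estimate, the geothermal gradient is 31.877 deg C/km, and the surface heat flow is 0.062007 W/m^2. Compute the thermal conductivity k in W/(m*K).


k = q * 1000 / grad
k = 0.062007 * 1000 / 31.877
k = 1.9452 W/(m*K)


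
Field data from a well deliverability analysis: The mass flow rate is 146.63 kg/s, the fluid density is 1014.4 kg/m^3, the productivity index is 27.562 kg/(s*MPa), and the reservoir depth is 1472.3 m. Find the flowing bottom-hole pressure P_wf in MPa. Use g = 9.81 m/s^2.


Step 1: P_i = rho*g*h/1e6 = 1014.4*9.81*1472.3/1e6 = 14.65125 MPa
Step 2: P_wf = P_i - mdot/PI = 14.65125 - 146.63/27.562 = 9.3312 MPa
P_wf = 9.3312 MPa


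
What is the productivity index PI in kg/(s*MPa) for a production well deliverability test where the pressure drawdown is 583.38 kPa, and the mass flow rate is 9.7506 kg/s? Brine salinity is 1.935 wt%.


PI = mdot * 1000 / dP
PI = 9.7506 * 1000 / 583.38
PI = 16.714 kg/(s*MPa)


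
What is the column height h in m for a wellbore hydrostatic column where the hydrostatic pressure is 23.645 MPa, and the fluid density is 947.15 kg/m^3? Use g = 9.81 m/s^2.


h = P * 1e6 / (g * rho)
h = 23.645 * 1e6 / (9.81 * 947.15)
h = 2544.8 m


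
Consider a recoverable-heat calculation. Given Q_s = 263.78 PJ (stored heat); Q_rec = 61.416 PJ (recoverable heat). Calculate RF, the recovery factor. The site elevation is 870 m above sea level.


RF = Q_rec / Q_s
RF = 61.416 / 263.78
RF = 0.23283


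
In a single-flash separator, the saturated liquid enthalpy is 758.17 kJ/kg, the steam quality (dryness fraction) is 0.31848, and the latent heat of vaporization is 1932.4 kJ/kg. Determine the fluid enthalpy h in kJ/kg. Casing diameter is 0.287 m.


h = hf + x * hfg
h = 758.17 + 0.31848 * 1932.4
h = 1373.6 kJ/kg


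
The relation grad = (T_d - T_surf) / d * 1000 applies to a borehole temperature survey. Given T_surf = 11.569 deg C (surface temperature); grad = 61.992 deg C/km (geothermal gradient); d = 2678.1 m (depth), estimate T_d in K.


T_d = T_surf + grad * d / 1000
T_d = 11.569 + 61.992 * 2678.1 / 1000
T_d = 177.5898 deg C
Convert to K: 177.5898 + 273.15 = 450.74 K
T_d = 450.74 K


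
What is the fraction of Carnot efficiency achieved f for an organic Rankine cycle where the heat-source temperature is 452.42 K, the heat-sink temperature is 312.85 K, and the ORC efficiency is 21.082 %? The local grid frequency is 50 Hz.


f = (eta_orc/100) / (1 - Tc/Th)
f = (21.082/100) / (1 - 312.85/452.42)
f = 0.68338


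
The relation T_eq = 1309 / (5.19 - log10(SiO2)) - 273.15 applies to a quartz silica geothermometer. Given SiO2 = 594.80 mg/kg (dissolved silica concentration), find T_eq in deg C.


T_eq = 1309 / (5.19 - log10(SiO2)) - 273.15
T_eq = 1309 / (5.19 - log10(594.80)) - 273.15
T_eq = 268.74 deg C


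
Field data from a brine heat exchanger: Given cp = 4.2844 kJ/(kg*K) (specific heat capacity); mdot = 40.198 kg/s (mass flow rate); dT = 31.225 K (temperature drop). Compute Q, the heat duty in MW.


Q = mdot * cp * dT / 1000
Q = 40.198 * 4.2844 * 31.225 / 1000
Q = 5.3777 MW


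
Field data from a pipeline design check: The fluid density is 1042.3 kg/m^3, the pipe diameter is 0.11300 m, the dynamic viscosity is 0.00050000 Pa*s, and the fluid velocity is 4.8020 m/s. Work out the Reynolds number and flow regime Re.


Step 1: Re = rho*vel*D/mu = 1042.3*4.802*0.113/0.0005 = 1.1312e+06
Step 2: Re = 1.1312e+06 > 4000, so flow is turbulent.
Re = 1.1312e+06 (turbulent)


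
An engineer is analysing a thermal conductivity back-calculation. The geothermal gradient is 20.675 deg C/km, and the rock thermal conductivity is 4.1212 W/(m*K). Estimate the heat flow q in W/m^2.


q = k * grad / 1000
q = 4.1212 * 20.675 / 1000
q = 0.085206 W/m^2


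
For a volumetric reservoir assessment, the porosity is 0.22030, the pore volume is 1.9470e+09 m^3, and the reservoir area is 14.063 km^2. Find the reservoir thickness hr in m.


hr = Vp / (A * 1e6 * phi)
hr = 1.9470e+09 / (14.063 * 1e6 * 0.22030)
hr = 628.45 m


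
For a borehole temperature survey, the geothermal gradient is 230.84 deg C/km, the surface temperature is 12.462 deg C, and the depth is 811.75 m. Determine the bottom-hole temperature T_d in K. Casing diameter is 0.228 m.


T_d = T_surf + grad * d / 1000
T_d = 12.462 + 230.84 * 811.75 / 1000
T_d = 199.8464 deg C
Convert to K: 199.8464 + 273.15 = 473.00 K
T_d = 473.00 K


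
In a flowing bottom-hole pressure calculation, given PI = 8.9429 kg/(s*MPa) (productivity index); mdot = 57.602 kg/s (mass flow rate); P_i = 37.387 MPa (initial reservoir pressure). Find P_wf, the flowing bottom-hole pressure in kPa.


P_wf = P_i - mdot / PI
P_wf = 37.387 - 57.602 / 8.9429
P_wf = 30.94591 MPa
Convert: 30.94591 MPa * 1000.0 = 30946 kPa
P_wf = 30946 kPa


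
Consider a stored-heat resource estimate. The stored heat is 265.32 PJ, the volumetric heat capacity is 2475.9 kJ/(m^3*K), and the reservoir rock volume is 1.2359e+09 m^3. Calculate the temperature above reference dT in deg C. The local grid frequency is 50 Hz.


dT = Q_s * 1e12 / (Vr * rhoc)
dT = 265.32 * 1e12 / (1.2359e+09 * 2475.9)
dT = 86.70688 K
Convert (temperature difference, 1 K = 1 deg C): 86.70688 K = 86.70688 deg C
dT = 86.707 deg C


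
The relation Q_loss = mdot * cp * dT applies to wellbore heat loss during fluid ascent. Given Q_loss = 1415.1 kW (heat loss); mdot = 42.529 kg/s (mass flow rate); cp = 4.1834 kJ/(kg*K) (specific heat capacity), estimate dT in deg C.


dT = Q_loss / (mdot * cp)
dT = 1415.1 / (42.529 * 4.1834)
dT = 7.953762 K
Convert (temperature difference, 1 K = 1 deg C): 7.953762 K = 7.953762 deg C
dT = 7.9538 deg C


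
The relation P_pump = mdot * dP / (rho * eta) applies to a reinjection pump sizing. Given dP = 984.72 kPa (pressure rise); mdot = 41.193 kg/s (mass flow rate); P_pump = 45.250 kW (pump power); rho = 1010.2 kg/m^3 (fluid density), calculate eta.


eta = mdot * dP / (rho * P_pump)
eta = 41.193 * 984.72 / (1010.2 * 45.250)
eta = 0.88738


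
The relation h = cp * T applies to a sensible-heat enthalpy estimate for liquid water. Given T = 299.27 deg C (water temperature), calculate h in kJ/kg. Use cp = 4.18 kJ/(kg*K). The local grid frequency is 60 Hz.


h = cp * T
h = 4.18 * 299.27
h = 1250.9 kJ/kg


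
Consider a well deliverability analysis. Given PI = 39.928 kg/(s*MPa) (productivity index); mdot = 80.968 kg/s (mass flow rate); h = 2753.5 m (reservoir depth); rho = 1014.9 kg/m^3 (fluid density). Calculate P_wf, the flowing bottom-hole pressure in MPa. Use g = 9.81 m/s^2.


Step 1: P_i = rho*g*h/1e6 = 1014.9*9.81*2753.5/1e6 = 27.41431 MPa
Step 2: P_wf = P_i - mdot/PI = 27.41431 - 80.968/39.928 = 25.386 MPa
P_wf = 25.386 MPa


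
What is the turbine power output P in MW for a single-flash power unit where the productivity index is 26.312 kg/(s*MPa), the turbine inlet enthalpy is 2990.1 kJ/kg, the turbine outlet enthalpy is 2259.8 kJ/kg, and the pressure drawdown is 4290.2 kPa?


Step 1: mdot = PI * dP / 1000 = 26.312 * 4290.2 / 1000 = 112.8837 kg/s
Step 2: P = mdot*(h_in - h_out)/1000 = 112.8837*(2990.1 - 2259.8)/1000 = 82.439 MW
P = 82.439 MW


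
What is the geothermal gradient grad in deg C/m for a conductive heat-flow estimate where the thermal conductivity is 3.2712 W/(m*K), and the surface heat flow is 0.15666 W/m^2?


grad = q * 1000 / k
grad = 0.15666 * 1000 / 3.2712
grad = 47.89068 deg C/km
Convert: 47.89068 deg C/km * 0.001 = 0.047891 deg C/m
grad = 0.047891 deg C/m


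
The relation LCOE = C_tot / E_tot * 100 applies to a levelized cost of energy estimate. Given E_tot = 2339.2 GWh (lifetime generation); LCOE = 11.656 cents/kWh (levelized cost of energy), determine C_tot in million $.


C_tot = LCOE / 100 * E_tot
C_tot = 11.656 / 100 * 2339.2
C_tot = 272.66 million $


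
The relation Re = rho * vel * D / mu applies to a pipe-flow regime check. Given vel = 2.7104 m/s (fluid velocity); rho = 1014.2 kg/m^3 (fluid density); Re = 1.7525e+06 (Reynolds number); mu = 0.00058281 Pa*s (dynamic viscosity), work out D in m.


D = Re * mu / (rho * vel)
D = 1.7525e+06 * 0.00058281 / (1014.2 * 2.7104)
D = 0.37156 m


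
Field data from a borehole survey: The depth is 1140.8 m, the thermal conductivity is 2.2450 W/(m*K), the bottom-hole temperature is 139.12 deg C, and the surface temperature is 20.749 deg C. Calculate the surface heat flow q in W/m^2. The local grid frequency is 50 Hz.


Step 1: grad = (T_d - T_surf)/d * 1000 = (139.12 - 20.749)/1140.8 * 1000 = 103.7614 deg C/km
Step 2: q = k * grad / 1000 = 2.245 * 103.7614 / 1000 = 0.23294 W/m^2
q = 0.23294 W/m^2


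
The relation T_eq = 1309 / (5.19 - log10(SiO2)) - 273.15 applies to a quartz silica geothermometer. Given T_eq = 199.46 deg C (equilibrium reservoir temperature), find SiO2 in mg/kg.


SiO2 = 10^(5.19 - 1309/(T_eq + 273.15))
SiO2 = 10^(5.19 - 1309/(199.46 + 273.15))
SiO2 = 263.19 mg/kg


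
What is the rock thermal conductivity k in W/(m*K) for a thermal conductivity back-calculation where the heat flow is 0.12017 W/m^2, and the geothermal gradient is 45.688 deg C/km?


k = q / (grad / 1000)
k = 0.12017 / (45.688 / 1000)
k = 2.6302 W/(m*K)


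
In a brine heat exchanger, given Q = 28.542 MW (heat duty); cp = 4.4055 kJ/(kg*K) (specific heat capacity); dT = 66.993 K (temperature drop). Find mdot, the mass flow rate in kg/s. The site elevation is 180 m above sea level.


mdot = Q * 1000 / (cp * dT)
mdot = 28.542 * 1000 / (4.4055 * 66.993)
mdot = 96.707 kg/s


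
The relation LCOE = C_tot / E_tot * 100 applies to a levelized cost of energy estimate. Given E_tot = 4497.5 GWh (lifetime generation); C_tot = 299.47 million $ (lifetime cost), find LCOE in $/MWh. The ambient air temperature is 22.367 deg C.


LCOE = C_tot / E_tot * 100
LCOE = 299.47 / 4497.5 * 100
LCOE = 6.658588 cents/kWh
Convert: 6.658588 cents/kWh * 10.0 = 66.586 $/MWh
LCOE = 66.586 $/MWh


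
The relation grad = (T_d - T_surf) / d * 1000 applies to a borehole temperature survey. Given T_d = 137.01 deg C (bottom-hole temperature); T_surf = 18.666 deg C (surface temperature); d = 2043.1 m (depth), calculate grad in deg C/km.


grad = (T_d - T_surf) / d * 1000
grad = (137.01 - 18.666) / 2043.1 * 1000
grad = 57.924 deg C/km


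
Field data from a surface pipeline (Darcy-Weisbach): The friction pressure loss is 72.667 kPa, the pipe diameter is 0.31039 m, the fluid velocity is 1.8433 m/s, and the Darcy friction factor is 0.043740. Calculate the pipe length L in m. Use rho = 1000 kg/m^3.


L = dP*1000*D / (f*rho*vel^2/2)
L = 72.667*1000*0.31039 / (0.043740*1000*1.8433^2/2)
L = 303.53 m


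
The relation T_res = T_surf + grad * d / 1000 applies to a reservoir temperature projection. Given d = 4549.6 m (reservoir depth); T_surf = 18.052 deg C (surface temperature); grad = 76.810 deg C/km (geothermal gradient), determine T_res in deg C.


T_res = T_surf + grad * d / 1000
T_res = 18.052 + 76.810 * 4549.6 / 1000
T_res = 367.51 deg C


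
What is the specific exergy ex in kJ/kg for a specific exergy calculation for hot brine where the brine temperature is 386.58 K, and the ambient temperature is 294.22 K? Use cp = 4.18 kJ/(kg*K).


ex = cp * ((T_b - T_0) - T_0 * ln(T_b/T_0))
ex = 4.18 * ((386.58 - 294.22) - 294.22 * ln(386.58/294.22))
ex = 50.305 kJ/kg


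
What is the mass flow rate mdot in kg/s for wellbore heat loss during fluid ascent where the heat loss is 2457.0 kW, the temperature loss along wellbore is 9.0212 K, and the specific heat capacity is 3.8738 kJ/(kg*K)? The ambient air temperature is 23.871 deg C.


mdot = Q_loss / (cp * dT)
mdot = 2457.0 / (3.8738 * 9.0212)
mdot = 70.308 kg/s


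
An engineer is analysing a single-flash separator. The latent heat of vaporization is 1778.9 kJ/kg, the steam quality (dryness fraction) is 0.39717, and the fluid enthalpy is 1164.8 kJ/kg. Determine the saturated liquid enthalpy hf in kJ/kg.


hf = h - x * hfg
hf = 1164.8 - 0.39717 * 1778.9
hf = 458.27 kJ/kg


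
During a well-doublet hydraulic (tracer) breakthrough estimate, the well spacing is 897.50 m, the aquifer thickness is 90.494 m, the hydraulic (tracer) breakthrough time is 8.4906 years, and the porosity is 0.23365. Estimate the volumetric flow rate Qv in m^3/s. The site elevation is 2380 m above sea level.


Qv = pi*hr*phi*L^2 / (3*t_bt*365.25*86400)
Qv = pi*90.494*0.23365*897.50^2 / (3*8.4906*365.25*86400)
Qv = 0.066564 m^3/s


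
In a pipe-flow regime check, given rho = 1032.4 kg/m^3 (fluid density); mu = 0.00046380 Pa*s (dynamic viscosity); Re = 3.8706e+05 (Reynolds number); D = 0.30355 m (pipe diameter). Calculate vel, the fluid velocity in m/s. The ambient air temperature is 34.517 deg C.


vel = Re * mu / (rho * D)
vel = 3.8706e+05 * 0.00046380 / (1032.4 * 0.30355)
vel = 0.57284 m/s


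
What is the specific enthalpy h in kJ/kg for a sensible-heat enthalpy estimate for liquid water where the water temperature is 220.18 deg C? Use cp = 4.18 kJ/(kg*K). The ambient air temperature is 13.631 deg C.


h = cp * T
h = 4.18 * 220.18
h = 920.35 kJ/kg
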